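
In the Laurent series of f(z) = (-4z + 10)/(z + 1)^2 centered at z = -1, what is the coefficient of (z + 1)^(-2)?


Step 1: Write the numerator in powers of (z + 1): -4z + 10 = -4(z + 1) + (-4*(-1) + 10) = -4(z + 1) + 14
Step 2: Divide by (z + 1)^2: f(z) = 14(z + 1)^(-2) - 4(z + 1)^(-1)
Step 3: This finite sum is the Laurent series of f about z = -1.
Step 4: Coefficient of (z + 1)^(-2) = -4*(-1) + 10 = 14

14


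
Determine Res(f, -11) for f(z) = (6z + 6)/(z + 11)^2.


Step 1: Pole of order 2 at z = -11
Step 2: Res = lim d/dz [(z + 11)^2 * f(z)] as z -> -11
Step 3: (z + 11)^2 * f(z) = 6z + 6
Step 4: d/dz[6z + 6] = 6

6


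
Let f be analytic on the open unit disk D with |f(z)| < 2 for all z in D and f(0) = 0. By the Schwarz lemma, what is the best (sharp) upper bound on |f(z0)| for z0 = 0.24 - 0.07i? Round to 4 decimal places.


Step 1: g = f/2 maps D -> D with g(0) = 0, so by the Schwarz lemma |g(z)| <= |z|, i.e. |f(z)| <= 2|z|; this is sharp (f(z) = 2z).
Step 2: |z0|^2 = 0.24^2 + (-0.07)^2 = 0.0625
Step 3: |z0| = sqrt(0.0625) = 0.25
Step 4: Best bound = 2 * |z0| = 2 * 0.25 = 0.5

0.5


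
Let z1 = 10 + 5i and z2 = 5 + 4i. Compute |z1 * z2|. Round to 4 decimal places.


Step 1: |z1| = sqrt(10^2 + 5^2) = sqrt(125)
Step 2: |z2| = sqrt(5^2 + 4^2) = sqrt(41)
Step 3: |z1*z2| = |z1|*|z2| = sqrt(125) * sqrt(41) = sqrt(125 * 41) = sqrt(5125)
Step 4: = 71.5891

71.5891


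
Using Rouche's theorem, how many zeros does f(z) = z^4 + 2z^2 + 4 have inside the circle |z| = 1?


Step 1: On |z| = 1 the three terms have sizes |z^4| = 1^4 = 1, |2z^2| = 2*1^2 = 2, |4| = 4
Step 2: The dominant term is g(z) = 4; let h(z) = z^4 + 2z^2 so f = g + h
Step 3: On |z| = 1: |g| = 4 and |h| <= 1 + 2 = 3
Step 4: Since 4 > 3, |h| < |g| on |z| = 1, so by Rouche f has the same number of zeros as g inside |z| < 1
Step 5: g(z) = 4 is a nonzero constant with no zeros inside |z| < 1. Answer = 0

0


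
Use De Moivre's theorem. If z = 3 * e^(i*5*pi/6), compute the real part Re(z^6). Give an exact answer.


Step 1: By De Moivre's theorem, z^6 = 3^6 * e^(i*6*5*pi/6) = 729 * (cos(5*pi) + i*sin(5*pi))
Step 2: |z|^6 = 3^6 = 729
Step 3: Reduce the angle mod 2*pi: 5*pi - 4*pi = pi
Step 4: cos(pi) = -1
Step 5: Re(z^6) = 729 * (-1) = -729

-729


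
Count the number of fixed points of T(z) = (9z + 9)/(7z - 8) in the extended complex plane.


Step 1: Fixed points satisfy T(z) = z
Step 2: 7z^2 - 17z - 9 = 0
Step 3: Discriminant = (-17)^2 - 4*7*(-9) = 541
Step 4: Number of fixed points = 2

2


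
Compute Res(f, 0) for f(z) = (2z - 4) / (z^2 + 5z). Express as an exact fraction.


Step 1: Q(z) = z^2 + 5z = (z)(z + 5)
Step 2: Q'(z) = 2z + 5
Step 3: Q'(0) = 5, P(0) = -4
Step 4: Res = P(0)/Q'(0) = -4/5 = -4/5

-4/5


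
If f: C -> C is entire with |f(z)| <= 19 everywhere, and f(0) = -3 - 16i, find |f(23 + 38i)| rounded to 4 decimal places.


Step 1: By Liouville's theorem, a bounded entire function is constant.
Step 2: f(z) = f(0) = -3 - 16i for all z.
Step 3: |f(w)| = |-3 - 16i| = sqrt(9 + 256)
Step 4: = 16.2788

16.2788


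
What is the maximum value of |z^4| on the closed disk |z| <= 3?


Step 1: On |z| = 3, |f(z)| = |z|^4 = 3^4
Step 2: By maximum modulus principle, maximum is on boundary.
Step 3: Maximum = 81 = 81

81


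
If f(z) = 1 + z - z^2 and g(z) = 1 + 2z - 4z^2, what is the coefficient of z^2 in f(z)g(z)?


Step 1: z^2 term in f*g comes from: (1)*(-4z^2) + (z)*(2z) + (-z^2)*(1)
Step 2: = -4 + 2 - 1
Step 3: = -3

-3


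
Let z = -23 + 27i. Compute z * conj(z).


Step 1: conj(z) = -23 - 27i
Step 2: z * conj(z) = (-23)^2 + 27^2
Step 3: = 529 + 729 = 1258

1258


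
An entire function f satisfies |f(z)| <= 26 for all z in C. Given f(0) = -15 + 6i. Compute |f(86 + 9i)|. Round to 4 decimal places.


Step 1: By Liouville's theorem, a bounded entire function is constant.
Step 2: f(z) = f(0) = -15 + 6i for all z.
Step 3: |f(w)| = |-15 + 6i| = sqrt(225 + 36)
Step 4: = 16.1555

16.1555


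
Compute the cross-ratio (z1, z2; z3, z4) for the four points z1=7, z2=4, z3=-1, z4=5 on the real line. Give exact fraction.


Step 1: (z1-z3)(z2-z4) = 8 * (-1) = -8
Step 2: (z1-z4)(z2-z3) = 2 * 5 = 10
Step 3: Cross-ratio = -8/10 = -4/5

-4/5


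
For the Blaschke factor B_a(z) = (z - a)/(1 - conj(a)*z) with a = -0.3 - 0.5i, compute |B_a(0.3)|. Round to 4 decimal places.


Step 1: Numerator z0 - a = 0.3 - (-0.3 - 0.5i) = 0.6 + 0.5i
Step 2: Denominator 1 - conj(a)*z0 = 1 - (-0.3 + 0.5i)*0.3 = 1.09 - 0.15i
Step 3: |z0 - a|^2 = 0.6^2 + 0.5^2 = 0.61; |1 - conj(a)*z0|^2 = 1.09^2 + (-0.15)^2 = 1.2106
Step 4: |B_a(0.3)| = sqrt(0.61 / 1.2106) = sqrt(0.503882)
Step 5: = 0.7098

0.7098


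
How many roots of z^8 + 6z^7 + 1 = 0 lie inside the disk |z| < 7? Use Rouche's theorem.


Step 1: On |z| = 7 the three terms have sizes |z^8| = 7^8 = 5764801, |6z^7| = 6*7^7 = 4941258, |1| = 1
Step 2: The dominant term is g(z) = z^8; let h(z) = 6z^7 + 1 so f = g + h
Step 3: On |z| = 7: |g| = 5764801 and |h| <= 4941258 + 1 = 4941259
Step 4: Since 5764801 > 4941259, |h| < |g| on |z| = 7, so by Rouche f has the same number of zeros as g inside |z| < 7
Step 5: g(z) = z^8 has 8 zeros (all at the origin) inside |z| < 7. Answer = 8

8


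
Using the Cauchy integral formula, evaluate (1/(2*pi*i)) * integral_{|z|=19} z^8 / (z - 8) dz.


Step 1: f(z) = z^8, a = 8 is inside |z| = 19
Step 2: By Cauchy integral formula: (1/(2pi*i)) * integral = f(a)
Step 3: f(8) = 8^8 = 16777216

16777216


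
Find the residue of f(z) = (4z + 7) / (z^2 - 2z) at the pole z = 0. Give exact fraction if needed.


Step 1: Q(z) = z^2 - 2z = (z)(z - 2)
Step 2: Q'(z) = 2z - 2
Step 3: Q'(0) = -2, P(0) = 7
Step 4: Res = P(0)/Q'(0) = 7/(-2) = -7/2

-7/2


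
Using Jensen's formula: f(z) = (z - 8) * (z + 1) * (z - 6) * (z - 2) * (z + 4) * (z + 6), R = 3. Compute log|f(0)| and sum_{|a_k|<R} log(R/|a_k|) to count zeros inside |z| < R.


Jensen's formula: (1/2pi)*integral log|f(Re^it)|dt = log|f(0)| + sum_{|a_k|<R} log(R/|a_k|)
Step 1: f(0) = (-8) * 1 * (-6) * (-2) * 4 * 6 = -2304
Step 2: log|f(0)| = log|8| + log|-1| + log|6| + log|2| + log|-4| + log|-6| = 7.7424
Step 3: Zeros inside |z| < 3: -1, 2
Step 4: Jensen sum = log(3/1) + log(3/2) = 1.5041
Step 5: n(R) = number of terms in the Jensen sum = count of zeros inside |z| < 3 = 2

2


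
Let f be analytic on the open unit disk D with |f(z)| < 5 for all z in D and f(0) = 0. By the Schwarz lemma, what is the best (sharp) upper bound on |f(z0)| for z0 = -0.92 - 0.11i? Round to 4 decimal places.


Step 1: g = f/5 maps D -> D with g(0) = 0, so by the Schwarz lemma |g(z)| <= |z|, i.e. |f(z)| <= 5|z|; this is sharp (f(z) = 5z).
Step 2: |z0|^2 = (-0.92)^2 + (-0.11)^2 = 0.8585
Step 3: |z0| = sqrt(0.8585) = 0.926553
Step 4: Best bound = 5 * |z0| = 5 * 0.926553 = 4.6328

4.6328


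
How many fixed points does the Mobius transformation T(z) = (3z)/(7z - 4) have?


Step 1: Fixed points satisfy T(z) = z
Step 2: 7z^2 - 7z = 0
Step 3: Discriminant = (-7)^2 - 4*7*0 = 49
Step 4: Number of fixed points = 2

2


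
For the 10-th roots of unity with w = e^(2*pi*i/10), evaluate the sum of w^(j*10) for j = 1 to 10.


Step 1: The sum sum_{j=1}^{n} w^(k*j) equals n if n | k, else 0.
Step 2: Here n = 10, k = 10
Step 3: Does n divide k? 10 | 10 -> True
Step 4: Sum = 10

10


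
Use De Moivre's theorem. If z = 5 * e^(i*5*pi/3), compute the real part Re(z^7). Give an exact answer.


Step 1: By De Moivre's theorem, z^7 = 5^7 * e^(i*7*5*pi/3) = 78125 * (cos(35*pi/3) + i*sin(35*pi/3))
Step 2: |z|^7 = 5^7 = 78125
Step 3: Reduce the angle mod 2*pi: 35*pi/3 - 10*pi = 5*pi/3
Step 4: cos(5*pi/3) = 1/2
Step 5: Re(z^7) = 78125 * 1/2 = 78125/2

78125/2


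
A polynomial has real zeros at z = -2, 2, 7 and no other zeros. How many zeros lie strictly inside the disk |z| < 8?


Step 1: Check each root:
  z = -2: |-2| = 2 < 8
  z = 2: |2| = 2 < 8
  z = 7: |7| = 7 < 8
Step 2: Count = 3

3


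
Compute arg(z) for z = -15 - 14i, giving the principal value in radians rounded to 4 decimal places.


Step 1: z = -15 - 14i
Step 2: arg(z) = atan2(-14, -15)
Step 3: arg(z) = -2.3907

-2.3907


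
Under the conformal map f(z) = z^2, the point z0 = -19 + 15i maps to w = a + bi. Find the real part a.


Step 1: z0 = -19 + 15i
Step 2: z0^2 = (-19)^2 - 15^2 - 570i
Step 3: real part = 361 - 225 = 136

136


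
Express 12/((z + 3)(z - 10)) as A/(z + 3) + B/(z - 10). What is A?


Step 1: Multiply both sides by (z + 3) and set z = -3
Step 2: A = 12 / (-3 - 10)
Step 3: A = 12 / (-13)
Step 4: A = -12/13

-12/13


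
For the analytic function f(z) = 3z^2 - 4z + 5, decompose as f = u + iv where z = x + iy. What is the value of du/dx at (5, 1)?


Step 1: f(z) = 3(x+iy)^2 - 4(x+iy) + 5
Step 2: u = 3(x^2 - y^2) - 4x + 5
Step 3: u_x = 6x - 4
Step 4: At (5, 1): u_x = 30 - 4 = 26

26


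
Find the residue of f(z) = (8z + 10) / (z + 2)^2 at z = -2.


Step 1: Pole of order 2 at z = -2
Step 2: Res = lim d/dz [(z + 2)^2 * f(z)] as z -> -2
Step 3: (z + 2)^2 * f(z) = 8z + 10
Step 4: d/dz[8z + 10] = 8

8


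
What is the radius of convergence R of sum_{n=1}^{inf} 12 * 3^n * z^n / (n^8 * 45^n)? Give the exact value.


Step 1: General term a_n = 12 * 3^n / (n^8 * 45^n)
Step 2: By the root test, |a_n|^(1/n) = 12^(1/n) * 3 / (n^(8/n) * 45) -> 3/45 as n -> infinity (since 12^(1/n) -> 1 and n^(8/n) -> 1)
Step 3: R = 1/lim|a_n|^(1/n) = 45/3 = 15

15


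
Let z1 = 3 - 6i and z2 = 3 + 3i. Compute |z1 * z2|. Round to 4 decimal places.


Step 1: |z1| = sqrt(3^2 + (-6)^2) = sqrt(45)
Step 2: |z2| = sqrt(3^2 + 3^2) = sqrt(18)
Step 3: |z1*z2| = |z1|*|z2| = sqrt(45) * sqrt(18) = sqrt(45 * 18) = sqrt(810)
Step 4: = 28.4605

28.4605


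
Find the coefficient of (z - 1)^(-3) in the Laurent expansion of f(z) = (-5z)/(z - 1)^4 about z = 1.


Step 1: Write the numerator in powers of (z - 1): -5z = -5(z - 1) + (-5*1 + 0) = -5(z - 1) - 5
Step 2: Divide by (z - 1)^4: f(z) = -5(z - 1)^(-4) - 5(z - 1)^(-3)
Step 3: This finite sum is the Laurent series of f about z = 1.
Step 4: Coefficient of (z - 1)^(-3) = coefficient of (z - 1) in the re-centred numerator = -5

-5


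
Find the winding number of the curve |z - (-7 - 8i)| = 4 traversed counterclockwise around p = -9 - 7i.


Step 1: Center c = (-7, -8), radius = 4
Step 2: |p - c|^2 = (-2)^2 + 1^2 = 5
Step 3: r^2 = 16
Step 4: |p-c| < r so winding number = 1

1


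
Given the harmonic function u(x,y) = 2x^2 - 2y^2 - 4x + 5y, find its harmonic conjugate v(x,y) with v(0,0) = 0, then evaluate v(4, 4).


Step 1: v_x = -u_y = 4y - 5
Step 2: v_y = u_x = 4x - 4
Step 3: v = 4xy - 5x - 4y + C
Step 4: v(0,0) = 0 => C = 0
Step 5: v(4, 4) = 28

28


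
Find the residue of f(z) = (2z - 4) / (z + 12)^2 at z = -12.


Step 1: Pole of order 2 at z = -12
Step 2: Res = lim d/dz [(z + 12)^2 * f(z)] as z -> -12
Step 3: (z + 12)^2 * f(z) = 2z - 4
Step 4: d/dz[2z - 4] = 2

2


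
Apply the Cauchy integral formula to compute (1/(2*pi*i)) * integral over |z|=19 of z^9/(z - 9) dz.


Step 1: f(z) = z^9, a = 9 is inside |z| = 19
Step 2: By Cauchy integral formula: (1/(2pi*i)) * integral = f(a)
Step 3: f(9) = 9^9 = 387420489

387420489


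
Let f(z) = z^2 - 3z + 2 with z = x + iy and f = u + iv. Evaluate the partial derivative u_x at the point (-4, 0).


Step 1: f(z) = (x+iy)^2 - 3(x+iy) + 2
Step 2: u = (x^2 - y^2) - 3x + 2
Step 3: u_x = 2x - 3
Step 4: At (-4, 0): u_x = -8 - 3 = -11

-11


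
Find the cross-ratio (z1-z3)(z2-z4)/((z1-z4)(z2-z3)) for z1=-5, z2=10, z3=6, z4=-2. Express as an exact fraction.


Step 1: (z1-z3)(z2-z4) = (-11) * 12 = -132
Step 2: (z1-z4)(z2-z3) = (-3) * 4 = -12
Step 3: Cross-ratio = 132/12 = 11

11


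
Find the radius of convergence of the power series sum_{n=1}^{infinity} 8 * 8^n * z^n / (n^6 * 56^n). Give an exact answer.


Step 1: General term a_n = 8 * 8^n / (n^6 * 56^n)
Step 2: By the root test, |a_n|^(1/n) = 8^(1/n) * 8 / (n^(6/n) * 56) -> 8/56 as n -> infinity (since 8^(1/n) -> 1 and n^(6/n) -> 1)
Step 3: R = 1/lim|a_n|^(1/n) = 56/8 = 7

7


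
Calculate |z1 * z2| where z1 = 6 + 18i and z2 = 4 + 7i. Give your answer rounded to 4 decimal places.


Step 1: |z1| = sqrt(6^2 + 18^2) = sqrt(360)
Step 2: |z2| = sqrt(4^2 + 7^2) = sqrt(65)
Step 3: |z1*z2| = |z1|*|z2| = sqrt(360) * sqrt(65) = sqrt(360 * 65) = sqrt(23400)
Step 4: = 152.9706

152.9706


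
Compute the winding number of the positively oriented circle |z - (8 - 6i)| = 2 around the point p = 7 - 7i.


Step 1: Center c = (8, -6), radius = 2
Step 2: |p - c|^2 = (-1)^2 + (-1)^2 = 2
Step 3: r^2 = 4
Step 4: |p-c| < r so winding number = 1

1


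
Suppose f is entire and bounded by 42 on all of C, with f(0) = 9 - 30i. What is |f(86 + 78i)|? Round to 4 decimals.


Step 1: By Liouville's theorem, a bounded entire function is constant.
Step 2: f(z) = f(0) = 9 - 30i for all z.
Step 3: |f(w)| = |9 - 30i| = sqrt(81 + 900)
Step 4: = 31.3209

31.3209


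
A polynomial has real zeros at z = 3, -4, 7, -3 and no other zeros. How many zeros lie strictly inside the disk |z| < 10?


Step 1: Check each root:
  z = 3: |3| = 3 < 10
  z = -4: |-4| = 4 < 10
  z = 7: |7| = 7 < 10
  z = -3: |-3| = 3 < 10
Step 2: Count = 4

4


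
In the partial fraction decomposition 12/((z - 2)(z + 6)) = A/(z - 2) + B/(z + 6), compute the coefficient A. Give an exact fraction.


Step 1: Multiply both sides by (z - 2) and set z = 2
Step 2: A = 12 / (2 + 6)
Step 3: A = 12 / 8
Step 4: A = 3/2

3/2


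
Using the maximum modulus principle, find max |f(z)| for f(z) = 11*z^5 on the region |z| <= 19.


Step 1: On |z| = 19, |f(z)| = 11 * |z|^5 = 11 * 19^5
Step 2: By maximum modulus principle, maximum is on boundary.
Step 3: Maximum = 11 * 2476099 = 27237089

27237089


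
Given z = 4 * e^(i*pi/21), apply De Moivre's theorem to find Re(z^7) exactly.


Step 1: By De Moivre's theorem, z^7 = 4^7 * e^(i*7*pi/21) = 16384 * (cos(pi/3) + i*sin(pi/3))
Step 2: |z|^7 = 4^7 = 16384
Step 3: The angle pi/3 already lies in [0, 2*pi)
Step 4: cos(pi/3) = 1/2
Step 5: Re(z^7) = 16384 * 1/2 = 8192

8192


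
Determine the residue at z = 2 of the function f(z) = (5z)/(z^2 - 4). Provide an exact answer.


Step 1: Q(z) = z^2 - 4 = (z - 2)(z + 2)
Step 2: Q'(z) = 2z
Step 3: Q'(2) = 4, P(2) = 10
Step 4: Res = P(2)/Q'(2) = 10/4 = 5/2

5/2


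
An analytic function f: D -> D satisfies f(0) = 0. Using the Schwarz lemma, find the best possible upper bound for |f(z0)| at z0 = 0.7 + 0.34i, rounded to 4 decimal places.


Step 1: Schwarz lemma: if f: D -> D is analytic with f(0) = 0, then |f(z)| <= |z| for all z in D, and this is sharp (f(z) = z).
Step 2: |z0|^2 = 0.7^2 + 0.34^2 = 0.6056
Step 3: |z0| = sqrt(0.6056) = 0.778203
Step 4: Best bound = |z0| = 0.7782

0.7782


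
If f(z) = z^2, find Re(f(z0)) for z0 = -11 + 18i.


Step 1: z0 = -11 + 18i
Step 2: z0^2 = (-11)^2 - 18^2 - 396i
Step 3: real part = 121 - 324 = -203

-203


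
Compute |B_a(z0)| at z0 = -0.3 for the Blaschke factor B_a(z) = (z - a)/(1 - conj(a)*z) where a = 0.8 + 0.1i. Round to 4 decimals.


Step 1: Numerator z0 - a = -0.3 - (0.8 + 0.1i) = -1.1 - 0.1i
Step 2: Denominator 1 - conj(a)*z0 = 1 - (0.8 - 0.1i)*(-0.3) = 1.24 - 0.03i
Step 3: |z0 - a|^2 = (-1.1)^2 + (-0.1)^2 = 1.22; |1 - conj(a)*z0|^2 = 1.24^2 + (-0.03)^2 = 1.5385
Step 4: |B_a(-0.3)| = sqrt(1.22 / 1.5385) = sqrt(0.79298)
Step 5: = 0.8905

0.8905


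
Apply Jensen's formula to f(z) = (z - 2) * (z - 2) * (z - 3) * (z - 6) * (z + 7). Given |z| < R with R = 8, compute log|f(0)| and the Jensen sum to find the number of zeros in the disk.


Jensen's formula: (1/2pi)*integral log|f(Re^it)|dt = log|f(0)| + sum_{|a_k|<R} log(R/|a_k|)
Step 1: f(0) = (-2) * (-2) * (-3) * (-6) * 7 = 504
Step 2: log|f(0)| = log|2| + log|2| + log|3| + log|6| + log|-7| = 6.2226
Step 3: Zeros inside |z| < 8: 2, 2, 3, 6, -7
Step 4: Jensen sum = log(8/2) + log(8/2) + log(8/3) + log(8/6) + log(8/7) = 4.1746
Step 5: n(R) = number of terms in the Jensen sum = count of zeros inside |z| < 8 = 5

5


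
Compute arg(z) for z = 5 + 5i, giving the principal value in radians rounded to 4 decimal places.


Step 1: z = 5 + 5i
Step 2: arg(z) = atan2(5, 5)
Step 3: arg(z) = 0.7854

0.7854


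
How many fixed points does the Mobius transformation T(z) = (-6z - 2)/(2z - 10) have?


Step 1: Fixed points satisfy T(z) = z
Step 2: 2z^2 - 4z + 2 = 0
Step 3: Discriminant = (-4)^2 - 4*2*2 = 0
Step 4: Number of fixed points = 1

1


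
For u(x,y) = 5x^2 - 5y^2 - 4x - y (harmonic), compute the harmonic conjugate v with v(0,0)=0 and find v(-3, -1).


Step 1: v_x = -u_y = 10y + 1
Step 2: v_y = u_x = 10x - 4
Step 3: v = 10xy + x - 4y + C
Step 4: v(0,0) = 0 => C = 0
Step 5: v(-3, -1) = 31

31


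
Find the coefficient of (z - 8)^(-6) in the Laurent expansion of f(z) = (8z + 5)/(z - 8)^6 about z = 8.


Step 1: Write the numerator in powers of (z - 8): 8z + 5 = 8(z - 8) + (8*8 + 5) = 8(z - 8) + 69
Step 2: Divide by (z - 8)^6: f(z) = 69(z - 8)^(-6) + 8(z - 8)^(-5)
Step 3: This finite sum is the Laurent series of f about z = 8.
Step 4: Coefficient of (z - 8)^(-6) = 8*8 + 5 = 69

69


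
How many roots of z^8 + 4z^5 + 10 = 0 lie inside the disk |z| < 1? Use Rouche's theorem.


Step 1: On |z| = 1 the three terms have sizes |z^8| = 1^8 = 1, |4z^5| = 4*1^5 = 4, |10| = 10
Step 2: The dominant term is g(z) = 10; let h(z) = z^8 + 4z^5 so f = g + h
Step 3: On |z| = 1: |g| = 10 and |h| <= 1 + 4 = 5
Step 4: Since 10 > 5, |h| < |g| on |z| = 1, so by Rouche f has the same number of zeros as g inside |z| < 1
Step 5: g(z) = 10 is a nonzero constant with no zeros inside |z| < 1. Answer = 0

0


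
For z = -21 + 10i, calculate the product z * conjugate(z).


Step 1: conj(z) = -21 - 10i
Step 2: z * conj(z) = (-21)^2 + 10^2
Step 3: = 441 + 100 = 541

541


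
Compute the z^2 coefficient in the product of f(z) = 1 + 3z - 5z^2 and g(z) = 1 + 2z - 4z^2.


Step 1: z^2 term in f*g comes from: (1)*(-4z^2) + (3z)*(2z) + (-5z^2)*(1)
Step 2: = -4 + 6 - 5
Step 3: = -3

-3


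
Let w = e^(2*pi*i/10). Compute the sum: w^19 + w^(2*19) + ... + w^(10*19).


Step 1: The sum sum_{j=1}^{n} w^(k*j) equals n if n | k, else 0.
Step 2: Here n = 10, k = 19
Step 3: Does n divide k? 10 | 19 -> False
Step 4: Sum = 0

0


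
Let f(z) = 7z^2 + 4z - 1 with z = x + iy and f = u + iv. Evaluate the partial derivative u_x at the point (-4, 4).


Step 1: f(z) = 7(x+iy)^2 + 4(x+iy) - 1
Step 2: u = 7(x^2 - y^2) + 4x - 1
Step 3: u_x = 14x + 4
Step 4: At (-4, 4): u_x = -56 + 4 = -52

-52


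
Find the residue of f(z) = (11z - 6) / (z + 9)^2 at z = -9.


Step 1: Pole of order 2 at z = -9
Step 2: Res = lim d/dz [(z + 9)^2 * f(z)] as z -> -9
Step 3: (z + 9)^2 * f(z) = 11z - 6
Step 4: d/dz[11z - 6] = 11

11


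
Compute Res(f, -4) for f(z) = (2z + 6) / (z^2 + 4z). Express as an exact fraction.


Step 1: Q(z) = z^2 + 4z = (z + 4)(z)
Step 2: Q'(z) = 2z + 4
Step 3: Q'(-4) = -4, P(-4) = -2
Step 4: Res = P(-4)/Q'(-4) = -2/(-4) = 1/2

1/2


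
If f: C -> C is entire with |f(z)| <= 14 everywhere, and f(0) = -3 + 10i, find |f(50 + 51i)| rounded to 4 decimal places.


Step 1: By Liouville's theorem, a bounded entire function is constant.
Step 2: f(z) = f(0) = -3 + 10i for all z.
Step 3: |f(w)| = |-3 + 10i| = sqrt(9 + 100)
Step 4: = 10.4403

10.4403


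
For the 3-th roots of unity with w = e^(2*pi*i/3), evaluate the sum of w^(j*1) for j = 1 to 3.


Step 1: The sum sum_{j=1}^{n} w^(k*j) equals n if n | k, else 0.
Step 2: Here n = 3, k = 1
Step 3: Does n divide k? 3 | 1 -> False
Step 4: Sum = 0

0


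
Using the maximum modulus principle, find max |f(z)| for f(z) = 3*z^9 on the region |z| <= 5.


Step 1: On |z| = 5, |f(z)| = 3 * |z|^9 = 3 * 5^9
Step 2: By maximum modulus principle, maximum is on boundary.
Step 3: Maximum = 3 * 1953125 = 5859375

5859375


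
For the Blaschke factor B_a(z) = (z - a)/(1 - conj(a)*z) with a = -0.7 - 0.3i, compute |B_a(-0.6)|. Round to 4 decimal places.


Step 1: Numerator z0 - a = -0.6 - (-0.7 - 0.3i) = 0.1 + 0.3i
Step 2: Denominator 1 - conj(a)*z0 = 1 - (-0.7 + 0.3i)*(-0.6) = 0.58 + 0.18i
Step 3: |z0 - a|^2 = 0.1^2 + 0.3^2 = 0.1; |1 - conj(a)*z0|^2 = 0.58^2 + 0.18^2 = 0.3688
Step 4: |B_a(-0.6)| = sqrt(0.1 / 0.3688) = sqrt(0.27115)
Step 5: = 0.5207

0.5207


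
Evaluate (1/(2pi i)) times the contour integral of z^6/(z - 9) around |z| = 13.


Step 1: f(z) = z^6, a = 9 is inside |z| = 13
Step 2: By Cauchy integral formula: (1/(2pi*i)) * integral = f(a)
Step 3: f(9) = 9^6 = 531441

531441


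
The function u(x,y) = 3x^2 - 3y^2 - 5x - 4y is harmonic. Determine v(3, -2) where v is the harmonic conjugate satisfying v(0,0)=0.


Step 1: v_x = -u_y = 6y + 4
Step 2: v_y = u_x = 6x - 5
Step 3: v = 6xy + 4x - 5y + C
Step 4: v(0,0) = 0 => C = 0
Step 5: v(3, -2) = -14

-14


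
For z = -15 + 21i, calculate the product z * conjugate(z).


Step 1: conj(z) = -15 - 21i
Step 2: z * conj(z) = (-15)^2 + 21^2
Step 3: = 225 + 441 = 666

666


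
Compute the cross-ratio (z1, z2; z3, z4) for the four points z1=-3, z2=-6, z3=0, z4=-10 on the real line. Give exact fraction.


Step 1: (z1-z3)(z2-z4) = (-3) * 4 = -12
Step 2: (z1-z4)(z2-z3) = 7 * (-6) = -42
Step 3: Cross-ratio = 12/42 = 2/7

2/7


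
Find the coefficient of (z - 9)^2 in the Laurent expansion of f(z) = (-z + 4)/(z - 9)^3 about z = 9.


Step 1: Write the numerator in powers of (z - 9): -z + 4 = -(z - 9) + (-1*9 + 4) = -(z - 9) - 5
Step 2: Divide by (z - 9)^3: f(z) = -5(z - 9)^(-3) - (z - 9)^(-2)
Step 3: This finite sum is the Laurent series of f about z = 9.
Step 4: Only the powers -3 and -2 appear, so the coefficient of (z - 9)^2 = 0

0


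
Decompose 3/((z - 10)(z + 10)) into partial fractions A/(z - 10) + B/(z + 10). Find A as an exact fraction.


Step 1: Multiply both sides by (z - 10) and set z = 10
Step 2: A = 3 / (10 + 10)
Step 3: A = 3 / 20
Step 4: A = 3/20

3/20


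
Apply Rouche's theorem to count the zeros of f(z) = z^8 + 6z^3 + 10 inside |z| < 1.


Step 1: On |z| = 1 the three terms have sizes |z^8| = 1^8 = 1, |6z^3| = 6*1^3 = 6, |10| = 10
Step 2: The dominant term is g(z) = 10; let h(z) = z^8 + 6z^3 so f = g + h
Step 3: On |z| = 1: |g| = 10 and |h| <= 1 + 6 = 7
Step 4: Since 10 > 7, |h| < |g| on |z| = 1, so by Rouche f has the same number of zeros as g inside |z| < 1
Step 5: g(z) = 10 is a nonzero constant with no zeros inside |z| < 1. Answer = 0

0


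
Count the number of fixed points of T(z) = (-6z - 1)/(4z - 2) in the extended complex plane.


Step 1: Fixed points satisfy T(z) = z
Step 2: 4z^2 + 4z + 1 = 0
Step 3: Discriminant = 4^2 - 4*4*1 = 0
Step 4: Number of fixed points = 1

1


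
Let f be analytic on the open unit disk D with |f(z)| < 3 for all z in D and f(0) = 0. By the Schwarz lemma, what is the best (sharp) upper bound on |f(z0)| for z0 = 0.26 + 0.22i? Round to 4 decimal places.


Step 1: g = f/3 maps D -> D with g(0) = 0, so by the Schwarz lemma |g(z)| <= |z|, i.e. |f(z)| <= 3|z|; this is sharp (f(z) = 3z).
Step 2: |z0|^2 = 0.26^2 + 0.22^2 = 0.116
Step 3: |z0| = sqrt(0.116) = 0.340588
Step 4: Best bound = 3 * |z0| = 3 * 0.340588 = 1.0218

1.0218


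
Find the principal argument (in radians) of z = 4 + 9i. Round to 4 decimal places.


Step 1: z = 4 + 9i
Step 2: arg(z) = atan2(9, 4)
Step 3: arg(z) = 1.1526

1.1526


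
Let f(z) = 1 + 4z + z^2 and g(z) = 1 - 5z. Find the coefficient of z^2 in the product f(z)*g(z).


Step 1: z^2 term in f*g comes from: (1)*(0) + (4z)*(-5z) + (z^2)*(1)
Step 2: = 0 - 20 + 1
Step 3: = -19

-19


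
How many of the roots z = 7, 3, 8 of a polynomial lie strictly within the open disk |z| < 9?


Step 1: Check each root:
  z = 7: |7| = 7 < 9
  z = 3: |3| = 3 < 9
  z = 8: |8| = 8 < 9
Step 2: Count = 3

3


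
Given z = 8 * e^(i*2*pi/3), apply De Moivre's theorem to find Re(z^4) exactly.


Step 1: By De Moivre's theorem, z^4 = 8^4 * e^(i*4*2*pi/3) = 4096 * (cos(8*pi/3) + i*sin(8*pi/3))
Step 2: |z|^4 = 8^4 = 4096
Step 3: Reduce the angle mod 2*pi: 8*pi/3 - 2*pi = 2*pi/3
Step 4: cos(2*pi/3) = -1/2
Step 5: Re(z^4) = 4096 * (-1/2) = -2048

-2048


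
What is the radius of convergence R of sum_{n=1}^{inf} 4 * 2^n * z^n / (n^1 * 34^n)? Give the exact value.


Step 1: General term a_n = 4 * 2^n / (n^1 * 34^n)
Step 2: By the root test, |a_n|^(1/n) = 4^(1/n) * 2 / (n^(1/n) * 34) -> 2/34 as n -> infinity (since 4^(1/n) -> 1 and n^(1/n) -> 1)
Step 3: R = 1/lim|a_n|^(1/n) = 34/2 = 17

17


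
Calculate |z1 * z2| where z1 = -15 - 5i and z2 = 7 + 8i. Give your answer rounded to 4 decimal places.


Step 1: |z1| = sqrt((-15)^2 + (-5)^2) = sqrt(250)
Step 2: |z2| = sqrt(7^2 + 8^2) = sqrt(113)
Step 3: |z1*z2| = |z1|*|z2| = sqrt(250) * sqrt(113) = sqrt(250 * 113) = sqrt(28250)
Step 4: = 168.0774

168.0774


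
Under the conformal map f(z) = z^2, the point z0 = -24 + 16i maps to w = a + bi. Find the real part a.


Step 1: z0 = -24 + 16i
Step 2: z0^2 = (-24)^2 - 16^2 - 768i
Step 3: real part = 576 - 256 = 320

320


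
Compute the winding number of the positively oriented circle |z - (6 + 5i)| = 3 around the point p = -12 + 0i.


Step 1: Center c = (6, 5), radius = 3
Step 2: |p - c|^2 = (-18)^2 + (-5)^2 = 349
Step 3: r^2 = 9
Step 4: |p-c| > r so winding number = 0

0


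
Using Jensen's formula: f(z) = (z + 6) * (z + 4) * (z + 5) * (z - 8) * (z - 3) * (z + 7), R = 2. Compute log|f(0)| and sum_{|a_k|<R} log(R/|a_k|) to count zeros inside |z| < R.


Jensen's formula: (1/2pi)*integral log|f(Re^it)|dt = log|f(0)| + sum_{|a_k|<R} log(R/|a_k|)
Step 1: f(0) = 6 * 4 * 5 * (-8) * (-3) * 7 = 20160
Step 2: log|f(0)| = log|-6| + log|-4| + log|-5| + log|8| + log|3| + log|-7| = 9.9115
Step 3: Zeros inside |z| < 2: none
Step 4: Jensen sum = (empty sum) = 0
Step 5: n(R) = number of terms in the Jensen sum = count of zeros inside |z| < 2 = 0

0


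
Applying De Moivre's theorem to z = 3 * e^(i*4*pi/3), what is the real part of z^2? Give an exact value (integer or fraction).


Step 1: By De Moivre's theorem, z^2 = 3^2 * e^(i*2*4*pi/3) = 9 * (cos(8*pi/3) + i*sin(8*pi/3))
Step 2: |z|^2 = 3^2 = 9
Step 3: Reduce the angle mod 2*pi: 8*pi/3 - 2*pi = 2*pi/3
Step 4: cos(2*pi/3) = -1/2
Step 5: Re(z^2) = 9 * (-1/2) = -9/2

-9/2


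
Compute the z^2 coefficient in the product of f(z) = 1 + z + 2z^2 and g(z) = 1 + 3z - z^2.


Step 1: z^2 term in f*g comes from: (1)*(-z^2) + (z)*(3z) + (2z^2)*(1)
Step 2: = -1 + 3 + 2
Step 3: = 4

4


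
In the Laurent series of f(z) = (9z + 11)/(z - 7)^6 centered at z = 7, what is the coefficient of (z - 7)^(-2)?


Step 1: Write the numerator in powers of (z - 7): 9z + 11 = 9(z - 7) + (9*7 + 11) = 9(z - 7) + 74
Step 2: Divide by (z - 7)^6: f(z) = 74(z - 7)^(-6) + 9(z - 7)^(-5)
Step 3: This finite sum is the Laurent series of f about z = 7.
Step 4: Only the powers -6 and -5 appear, so the coefficient of (z - 7)^(-2) = 0

0


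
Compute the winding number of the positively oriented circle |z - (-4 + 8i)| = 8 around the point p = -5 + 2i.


Step 1: Center c = (-4, 8), radius = 8
Step 2: |p - c|^2 = (-1)^2 + (-6)^2 = 37
Step 3: r^2 = 64
Step 4: |p-c| < r so winding number = 1

1


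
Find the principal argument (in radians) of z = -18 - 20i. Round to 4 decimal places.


Step 1: z = -18 - 20i
Step 2: arg(z) = atan2(-20, -18)
Step 3: arg(z) = -2.3036

-2.3036


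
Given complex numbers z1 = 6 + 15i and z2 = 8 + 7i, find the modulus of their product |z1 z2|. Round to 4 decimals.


Step 1: |z1| = sqrt(6^2 + 15^2) = sqrt(261)
Step 2: |z2| = sqrt(8^2 + 7^2) = sqrt(113)
Step 3: |z1*z2| = |z1|*|z2| = sqrt(261) * sqrt(113) = sqrt(261 * 113) = sqrt(29493)
Step 4: = 171.7353

171.7353


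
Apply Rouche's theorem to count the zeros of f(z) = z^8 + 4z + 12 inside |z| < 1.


Step 1: On |z| = 1 the three terms have sizes |z^8| = 1^8 = 1, |4z| = 4*1 = 4, |12| = 12
Step 2: The dominant term is g(z) = 12; let h(z) = z^8 + 4z so f = g + h
Step 3: On |z| = 1: |g| = 12 and |h| <= 1 + 4 = 5
Step 4: Since 12 > 5, |h| < |g| on |z| = 1, so by Rouche f has the same number of zeros as g inside |z| < 1
Step 5: g(z) = 12 is a nonzero constant with no zeros inside |z| < 1. Answer = 0

0


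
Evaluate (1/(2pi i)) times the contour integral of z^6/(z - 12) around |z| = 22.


Step 1: f(z) = z^6, a = 12 is inside |z| = 22
Step 2: By Cauchy integral formula: (1/(2pi*i)) * integral = f(a)
Step 3: f(12) = 12^6 = 2985984

2985984


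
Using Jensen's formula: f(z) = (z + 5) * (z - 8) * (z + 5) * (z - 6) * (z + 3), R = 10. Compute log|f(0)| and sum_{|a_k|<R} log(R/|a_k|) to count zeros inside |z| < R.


Jensen's formula: (1/2pi)*integral log|f(Re^it)|dt = log|f(0)| + sum_{|a_k|<R} log(R/|a_k|)
Step 1: f(0) = 5 * (-8) * 5 * (-6) * 3 = 3600
Step 2: log|f(0)| = log|-5| + log|8| + log|-5| + log|6| + log|-3| = 8.1887
Step 3: Zeros inside |z| < 10: -5, 8, -5, 6, -3
Step 4: Jensen sum = log(10/5) + log(10/8) + log(10/5) + log(10/6) + log(10/3) = 3.3242
Step 5: n(R) = number of terms in the Jensen sum = count of zeros inside |z| < 10 = 5

5


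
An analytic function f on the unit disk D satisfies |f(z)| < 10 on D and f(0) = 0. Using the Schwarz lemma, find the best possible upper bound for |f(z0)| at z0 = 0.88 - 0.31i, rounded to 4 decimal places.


Step 1: g = f/10 maps D -> D with g(0) = 0, so by the Schwarz lemma |g(z)| <= |z|, i.e. |f(z)| <= 10|z|; this is sharp (f(z) = 10z).
Step 2: |z0|^2 = 0.88^2 + (-0.31)^2 = 0.8705
Step 3: |z0| = sqrt(0.8705) = 0.933006
Step 4: Best bound = 10 * |z0| = 10 * 0.933006 = 9.3301

9.3301


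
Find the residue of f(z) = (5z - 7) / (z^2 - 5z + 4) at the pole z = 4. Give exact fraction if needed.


Step 1: Q(z) = z^2 - 5z + 4 = (z - 4)(z - 1)
Step 2: Q'(z) = 2z - 5
Step 3: Q'(4) = 3, P(4) = 13
Step 4: Res = P(4)/Q'(4) = 13/3 = 13/3

13/3


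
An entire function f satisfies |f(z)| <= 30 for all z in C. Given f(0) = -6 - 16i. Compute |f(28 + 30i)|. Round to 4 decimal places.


Step 1: By Liouville's theorem, a bounded entire function is constant.
Step 2: f(z) = f(0) = -6 - 16i for all z.
Step 3: |f(w)| = |-6 - 16i| = sqrt(36 + 256)
Step 4: = 17.088

17.088


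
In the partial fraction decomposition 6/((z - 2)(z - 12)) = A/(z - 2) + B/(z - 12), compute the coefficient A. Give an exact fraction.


Step 1: Multiply both sides by (z - 2) and set z = 2
Step 2: A = 6 / (2 - 12)
Step 3: A = 6 / (-10)
Step 4: A = -3/5

-3/5


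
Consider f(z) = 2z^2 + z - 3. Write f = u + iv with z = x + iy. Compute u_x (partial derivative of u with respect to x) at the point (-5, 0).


Step 1: f(z) = 2(x+iy)^2 + (x+iy) - 3
Step 2: u = 2(x^2 - y^2) + x - 3
Step 3: u_x = 4x + 1
Step 4: At (-5, 0): u_x = -20 + 1 = -19

-19


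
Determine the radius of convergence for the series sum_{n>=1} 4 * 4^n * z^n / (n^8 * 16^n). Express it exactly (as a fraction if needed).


Step 1: General term a_n = 4 * 4^n / (n^8 * 16^n)
Step 2: By the root test, |a_n|^(1/n) = 4^(1/n) * 4 / (n^(8/n) * 16) -> 4/16 as n -> infinity (since 4^(1/n) -> 1 and n^(8/n) -> 1)
Step 3: R = 1/lim|a_n|^(1/n) = 16/4 = 4

4


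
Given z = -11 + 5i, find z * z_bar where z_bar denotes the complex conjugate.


Step 1: conj(z) = -11 - 5i
Step 2: z * conj(z) = (-11)^2 + 5^2
Step 3: = 121 + 25 = 146

146


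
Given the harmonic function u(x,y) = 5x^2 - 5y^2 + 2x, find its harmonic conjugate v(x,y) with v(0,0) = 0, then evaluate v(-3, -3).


Step 1: v_x = -u_y = 10y + 0
Step 2: v_y = u_x = 10x + 2
Step 3: v = 10xy + 2y + C
Step 4: v(0,0) = 0 => C = 0
Step 5: v(-3, -3) = 84

84


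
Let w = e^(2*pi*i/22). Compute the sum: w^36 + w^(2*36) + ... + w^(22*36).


Step 1: The sum sum_{j=1}^{n} w^(k*j) equals n if n | k, else 0.
Step 2: Here n = 22, k = 36
Step 3: Does n divide k? 22 | 36 -> False
Step 4: Sum = 0

0


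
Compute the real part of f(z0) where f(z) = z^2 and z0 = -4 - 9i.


Step 1: z0 = -4 - 9i
Step 2: z0^2 = (-4)^2 - (-9)^2 + 72i
Step 3: real part = 16 - 81 = -65

-65


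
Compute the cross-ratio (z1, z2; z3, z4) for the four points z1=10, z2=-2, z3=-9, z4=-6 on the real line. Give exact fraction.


Step 1: (z1-z3)(z2-z4) = 19 * 4 = 76
Step 2: (z1-z4)(z2-z3) = 16 * 7 = 112
Step 3: Cross-ratio = 76/112 = 19/28

19/28


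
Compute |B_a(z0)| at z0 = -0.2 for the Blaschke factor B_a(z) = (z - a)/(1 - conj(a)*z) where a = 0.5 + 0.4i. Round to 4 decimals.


Step 1: Numerator z0 - a = -0.2 - (0.5 + 0.4i) = -0.7 - 0.4i
Step 2: Denominator 1 - conj(a)*z0 = 1 - (0.5 - 0.4i)*(-0.2) = 1.1 - 0.08i
Step 3: |z0 - a|^2 = (-0.7)^2 + (-0.4)^2 = 0.65; |1 - conj(a)*z0|^2 = 1.1^2 + (-0.08)^2 = 1.2164
Step 4: |B_a(-0.2)| = sqrt(0.65 / 1.2164) = sqrt(0.534364)
Step 5: = 0.731

0.731


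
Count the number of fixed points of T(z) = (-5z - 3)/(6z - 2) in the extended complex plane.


Step 1: Fixed points satisfy T(z) = z
Step 2: 6z^2 + 3z + 3 = 0
Step 3: Discriminant = 3^2 - 4*6*3 = -63
Step 4: Number of fixed points = 2

2


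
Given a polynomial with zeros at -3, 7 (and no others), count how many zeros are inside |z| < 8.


Step 1: Check each root:
  z = -3: |-3| = 3 < 8
  z = 7: |7| = 7 < 8
Step 2: Count = 2

2


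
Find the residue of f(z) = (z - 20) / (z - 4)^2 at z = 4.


Step 1: Pole of order 2 at z = 4
Step 2: Res = lim d/dz [(z - 4)^2 * f(z)] as z -> 4
Step 3: (z - 4)^2 * f(z) = z - 20
Step 4: d/dz[z - 20] = 1

1


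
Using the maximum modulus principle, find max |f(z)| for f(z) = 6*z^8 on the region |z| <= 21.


Step 1: On |z| = 21, |f(z)| = 6 * |z|^8 = 6 * 21^8
Step 2: By maximum modulus principle, maximum is on boundary.
Step 3: Maximum = 6 * 37822859361 = 226937156166

226937156166


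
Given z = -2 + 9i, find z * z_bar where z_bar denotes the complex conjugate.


Step 1: conj(z) = -2 - 9i
Step 2: z * conj(z) = (-2)^2 + 9^2
Step 3: = 4 + 81 = 85

85


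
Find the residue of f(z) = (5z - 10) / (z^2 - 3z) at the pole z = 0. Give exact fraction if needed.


Step 1: Q(z) = z^2 - 3z = (z)(z - 3)
Step 2: Q'(z) = 2z - 3
Step 3: Q'(0) = -3, P(0) = -10
Step 4: Res = P(0)/Q'(0) = -10/(-3) = 10/3

10/3


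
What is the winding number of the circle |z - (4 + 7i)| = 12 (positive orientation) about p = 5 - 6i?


Step 1: Center c = (4, 7), radius = 12
Step 2: |p - c|^2 = 1^2 + (-13)^2 = 170
Step 3: r^2 = 144
Step 4: |p-c| > r so winding number = 0

0


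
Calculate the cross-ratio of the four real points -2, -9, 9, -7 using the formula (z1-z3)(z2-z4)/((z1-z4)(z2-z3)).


Step 1: (z1-z3)(z2-z4) = (-11) * (-2) = 22
Step 2: (z1-z4)(z2-z3) = 5 * (-18) = -90
Step 3: Cross-ratio = -22/90 = -11/45

-11/45


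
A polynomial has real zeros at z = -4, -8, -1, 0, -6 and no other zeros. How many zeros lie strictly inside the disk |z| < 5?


Step 1: Check each root:
  z = -4: |-4| = 4 < 5
  z = -8: |-8| = 8 >= 5
  z = -1: |-1| = 1 < 5
  z = 0: |0| = 0 < 5
  z = -6: |-6| = 6 >= 5
Step 2: Count = 3

3


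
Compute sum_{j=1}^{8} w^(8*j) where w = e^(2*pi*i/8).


Step 1: The sum sum_{j=1}^{n} w^(k*j) equals n if n | k, else 0.
Step 2: Here n = 8, k = 8
Step 3: Does n divide k? 8 | 8 -> True
Step 4: Sum = 8

8


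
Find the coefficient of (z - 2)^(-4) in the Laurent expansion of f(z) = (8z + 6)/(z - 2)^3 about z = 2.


Step 1: Write the numerator in powers of (z - 2): 8z + 6 = 8(z - 2) + (8*2 + 6) = 8(z - 2) + 22
Step 2: Divide by (z - 2)^3: f(z) = 22(z - 2)^(-3) + 8(z - 2)^(-2)
Step 3: This finite sum is the Laurent series of f about z = 2.
Step 4: Only the powers -3 and -2 appear, so the coefficient of (z - 2)^(-4) = 0

0


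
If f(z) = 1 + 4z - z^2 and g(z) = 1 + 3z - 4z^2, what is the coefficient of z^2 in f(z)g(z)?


Step 1: z^2 term in f*g comes from: (1)*(-4z^2) + (4z)*(3z) + (-z^2)*(1)
Step 2: = -4 + 12 - 1
Step 3: = 7

7


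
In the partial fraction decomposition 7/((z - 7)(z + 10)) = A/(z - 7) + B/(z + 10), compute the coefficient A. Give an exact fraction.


Step 1: Multiply both sides by (z - 7) and set z = 7
Step 2: A = 7 / (7 + 10)
Step 3: A = 7 / 17
Step 4: A = 7/17

7/17


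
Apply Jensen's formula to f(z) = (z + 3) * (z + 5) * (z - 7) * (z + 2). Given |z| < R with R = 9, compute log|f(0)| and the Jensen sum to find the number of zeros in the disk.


Jensen's formula: (1/2pi)*integral log|f(Re^it)|dt = log|f(0)| + sum_{|a_k|<R} log(R/|a_k|)
Step 1: f(0) = 3 * 5 * (-7) * 2 = -210
Step 2: log|f(0)| = log|-3| + log|-5| + log|7| + log|-2| = 5.3471
Step 3: Zeros inside |z| < 9: -3, -5, 7, -2
Step 4: Jensen sum = log(9/3) + log(9/5) + log(9/7) + log(9/2) = 3.4418
Step 5: n(R) = number of terms in the Jensen sum = count of zeros inside |z| < 9 = 4

4


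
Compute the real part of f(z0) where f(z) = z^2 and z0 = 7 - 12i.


Step 1: z0 = 7 - 12i
Step 2: z0^2 = 7^2 - (-12)^2 - 168i
Step 3: real part = 49 - 144 = -95

-95


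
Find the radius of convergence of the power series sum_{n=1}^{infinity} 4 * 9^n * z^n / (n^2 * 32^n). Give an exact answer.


Step 1: General term a_n = 4 * 9^n / (n^2 * 32^n)
Step 2: By the root test, |a_n|^(1/n) = 4^(1/n) * 9 / (n^(2/n) * 32) -> 9/32 as n -> infinity (since 4^(1/n) -> 1 and n^(2/n) -> 1)
Step 3: R = 1/lim|a_n|^(1/n) = 32/9

32/9


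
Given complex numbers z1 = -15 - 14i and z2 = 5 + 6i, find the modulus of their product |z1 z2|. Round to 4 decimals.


Step 1: |z1| = sqrt((-15)^2 + (-14)^2) = sqrt(421)
Step 2: |z2| = sqrt(5^2 + 6^2) = sqrt(61)
Step 3: |z1*z2| = |z1|*|z2| = sqrt(421) * sqrt(61) = sqrt(421 * 61) = sqrt(25681)
Step 4: = 160.2529

160.2529


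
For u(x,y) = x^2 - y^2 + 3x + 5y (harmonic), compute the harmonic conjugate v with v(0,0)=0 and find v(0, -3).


Step 1: v_x = -u_y = 2y - 5
Step 2: v_y = u_x = 2x + 3
Step 3: v = 2xy - 5x + 3y + C
Step 4: v(0,0) = 0 => C = 0
Step 5: v(0, -3) = -9

-9


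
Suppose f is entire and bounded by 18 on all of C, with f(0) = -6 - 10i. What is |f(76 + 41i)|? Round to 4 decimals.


Step 1: By Liouville's theorem, a bounded entire function is constant.
Step 2: f(z) = f(0) = -6 - 10i for all z.
Step 3: |f(w)| = |-6 - 10i| = sqrt(36 + 100)
Step 4: = 11.6619

11.6619


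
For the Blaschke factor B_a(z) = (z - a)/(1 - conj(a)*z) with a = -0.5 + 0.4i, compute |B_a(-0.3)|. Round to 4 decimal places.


Step 1: Numerator z0 - a = -0.3 - (-0.5 + 0.4i) = 0.2 - 0.4i
Step 2: Denominator 1 - conj(a)*z0 = 1 - (-0.5 - 0.4i)*(-0.3) = 0.85 - 0.12i
Step 3: |z0 - a|^2 = 0.2^2 + (-0.4)^2 = 0.2; |1 - conj(a)*z0|^2 = 0.85^2 + (-0.12)^2 = 0.7369
Step 4: |B_a(-0.3)| = sqrt(0.2 / 0.7369) = sqrt(0.271407)
Step 5: = 0.521

0.521


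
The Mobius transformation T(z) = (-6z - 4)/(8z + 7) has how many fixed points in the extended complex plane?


Step 1: Fixed points satisfy T(z) = z
Step 2: 8z^2 + 13z + 4 = 0
Step 3: Discriminant = 13^2 - 4*8*4 = 41
Step 4: Number of fixed points = 2

2


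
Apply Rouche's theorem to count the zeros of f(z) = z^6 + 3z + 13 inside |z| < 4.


Step 1: On |z| = 4 the three terms have sizes |z^6| = 4^6 = 4096, |3z| = 3*4 = 12, |13| = 13
Step 2: The dominant term is g(z) = z^6; let h(z) = 3z + 13 so f = g + h
Step 3: On |z| = 4: |g| = 4096 and |h| <= 12 + 13 = 25
Step 4: Since 4096 > 25, |h| < |g| on |z| = 4, so by Rouche f has the same number of zeros as g inside |z| < 4
Step 5: g(z) = z^6 has 6 zeros (all at the origin) inside |z| < 4. Answer = 6

6


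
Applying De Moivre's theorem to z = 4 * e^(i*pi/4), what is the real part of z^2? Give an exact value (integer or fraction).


Step 1: By De Moivre's theorem, z^2 = 4^2 * e^(i*2*pi/4) = 16 * (cos(pi/2) + i*sin(pi/2))
Step 2: |z|^2 = 4^2 = 16
Step 3: The angle pi/2 already lies in [0, 2*pi)
Step 4: cos(pi/2) = 0
Step 5: Re(z^2) = 16 * 0 = 0

0


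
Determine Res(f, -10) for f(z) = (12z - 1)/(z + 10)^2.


Step 1: Pole of order 2 at z = -10
Step 2: Res = lim d/dz [(z + 10)^2 * f(z)] as z -> -10
Step 3: (z + 10)^2 * f(z) = 12z - 1
Step 4: d/dz[12z - 1] = 12

12


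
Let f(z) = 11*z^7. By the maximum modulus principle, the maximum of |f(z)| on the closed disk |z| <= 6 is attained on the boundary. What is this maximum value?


Step 1: On |z| = 6, |f(z)| = 11 * |z|^7 = 11 * 6^7
Step 2: By maximum modulus principle, maximum is on boundary.
Step 3: Maximum = 11 * 279936 = 3079296

3079296
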